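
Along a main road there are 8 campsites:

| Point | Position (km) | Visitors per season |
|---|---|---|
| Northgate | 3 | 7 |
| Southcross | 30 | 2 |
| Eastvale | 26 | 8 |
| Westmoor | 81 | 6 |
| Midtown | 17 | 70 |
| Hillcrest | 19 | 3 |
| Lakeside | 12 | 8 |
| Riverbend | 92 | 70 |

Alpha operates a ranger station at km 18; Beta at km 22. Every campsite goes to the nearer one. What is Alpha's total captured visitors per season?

The indifferent point is the midpoint (18+22)/2 = 20; campsites left of it (closer to Alpha at 18) go to Alpha, those right go to Beta.
  Northgate at 3 (w=7) → Alpha
  Lakeside at 12 (w=8) → Alpha
  Midtown at 17 (w=70) → Alpha
  Hillcrest at 19 (w=3) → Alpha
  Eastvale at 26 (w=8) → Beta
  Southcross at 30 (w=2) → Beta
  Westmoor at 81 (w=6) → Beta
  Riverbend at 92 (w=70) → Beta
Alpha captures 88; Beta captures 86.

88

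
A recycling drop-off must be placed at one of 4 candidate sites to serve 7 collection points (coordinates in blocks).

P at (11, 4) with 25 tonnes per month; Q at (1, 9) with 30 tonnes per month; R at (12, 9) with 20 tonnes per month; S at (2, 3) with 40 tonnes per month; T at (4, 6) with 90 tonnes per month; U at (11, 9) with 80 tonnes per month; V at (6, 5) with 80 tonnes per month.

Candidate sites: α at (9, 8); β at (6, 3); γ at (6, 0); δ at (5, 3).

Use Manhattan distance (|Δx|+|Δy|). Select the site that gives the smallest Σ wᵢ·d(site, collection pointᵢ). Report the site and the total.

Total weighted distance at each candidate:
  α (9, 8): total = 2330
  β (6, 3): total = 2370
  γ (6, 0): total = 3465
  δ (5, 3): total = 2415
Minimum is at α with total 2330 blocks.

α, total 2330 blocks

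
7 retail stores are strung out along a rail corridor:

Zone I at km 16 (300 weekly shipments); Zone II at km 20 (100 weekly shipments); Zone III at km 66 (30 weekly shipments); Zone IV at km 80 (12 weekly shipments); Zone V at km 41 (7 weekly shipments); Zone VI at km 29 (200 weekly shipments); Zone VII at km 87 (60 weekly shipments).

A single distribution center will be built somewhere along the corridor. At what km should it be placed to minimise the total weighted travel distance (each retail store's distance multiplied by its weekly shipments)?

For a sum of weighted absolute distances on a line, the optimum is the weighted median (not the mean). Total weight W = 709; half-weight = 354.5.
Sort by position and accumulate weight:
  km 16 (Zone I, w=300) → cum 300
  km 20 (Zone II, w=100) → cum 400  ≥ 354.5 → median here
  km 29 (Zone VI, w=200) → cum 600
  km 41 (Zone V, w=7) → cum 607
  km 66 (Zone III, w=30) → cum 637
  km 80 (Zone IV, w=12) → cum 649
  km 87 (Zone VII, w=60) → cum 709
Optimal location: km 20.

x = 20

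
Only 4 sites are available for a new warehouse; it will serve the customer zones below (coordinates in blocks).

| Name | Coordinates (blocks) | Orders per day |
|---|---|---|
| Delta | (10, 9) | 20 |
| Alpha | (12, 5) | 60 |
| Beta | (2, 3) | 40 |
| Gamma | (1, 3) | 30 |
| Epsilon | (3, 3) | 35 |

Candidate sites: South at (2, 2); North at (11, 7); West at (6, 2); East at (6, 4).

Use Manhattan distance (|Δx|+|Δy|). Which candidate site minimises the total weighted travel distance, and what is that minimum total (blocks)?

Total weighted distance at each candidate:
  South (2, 2): total = 1250
  North (11, 7): total = 1600
  West (6, 2): total = 1280
  East (6, 4): total = 1120
Minimum is at East with total 1120 blocks.

East, total 1120 blocks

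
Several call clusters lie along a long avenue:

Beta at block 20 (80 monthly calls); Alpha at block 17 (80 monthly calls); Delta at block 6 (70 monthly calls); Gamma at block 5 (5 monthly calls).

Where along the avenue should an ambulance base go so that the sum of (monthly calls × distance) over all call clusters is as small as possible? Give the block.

x = 17

For a sum of weighted absolute distances on a line, the optimum is the weighted median (not the mean). Total weight W = 235; half-weight = 117.5.
Sort by position and accumulate weight:
  block 5 (Gamma, w=5) → cum 5
  block 6 (Delta, w=70) → cum 75
  block 17 (Alpha, w=80) → cum 155  ≥ 117.5 → median here
  block 20 (Beta, w=80) → cum 235
Optimal location: block 17.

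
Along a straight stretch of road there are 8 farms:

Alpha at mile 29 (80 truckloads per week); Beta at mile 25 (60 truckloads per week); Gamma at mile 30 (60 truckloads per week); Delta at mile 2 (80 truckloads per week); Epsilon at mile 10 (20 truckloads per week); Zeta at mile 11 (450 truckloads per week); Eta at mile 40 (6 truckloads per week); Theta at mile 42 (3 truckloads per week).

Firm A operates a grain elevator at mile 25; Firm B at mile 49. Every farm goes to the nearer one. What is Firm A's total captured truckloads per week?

750

The indifferent point is the midpoint (25+49)/2 = 37; farms left of it (closer to Firm A at 25) go to Firm A, those right go to Firm B.
  Delta at 2 (w=80) → Firm A
  Epsilon at 10 (w=20) → Firm A
  Zeta at 11 (w=450) → Firm A
  Beta at 25 (w=60) → Firm A
  Alpha at 29 (w=80) → Firm A
  Gamma at 30 (w=60) → Firm A
  Eta at 40 (w=6) → Firm B
  Theta at 42 (w=3) → Firm B
Firm A captures 750; Firm B captures 9.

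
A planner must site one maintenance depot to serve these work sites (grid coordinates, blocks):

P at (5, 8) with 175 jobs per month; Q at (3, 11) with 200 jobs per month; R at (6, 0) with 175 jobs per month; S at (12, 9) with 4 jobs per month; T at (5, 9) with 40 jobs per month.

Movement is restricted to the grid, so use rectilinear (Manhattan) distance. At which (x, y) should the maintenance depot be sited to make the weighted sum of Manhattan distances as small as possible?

Manhattan distance separates: Σwᵢ(|x−xᵢ|+|y−yᵢ|) = Σwᵢ|x−xᵢ| + Σwᵢ|y−yᵢ|, so x and y are optimised independently as 1-D weighted medians.
Total weight W = 594; half = 297.
x-coordinate, sorted with cumulative weight:
  x=3 (Q, w=200) cum 200
  x=5 (P, w=175) cum 375  ← median
  x=5 (T, w=40) cum 415
  x=6 (R, w=175) cum 590
  x=12 (S, w=4) cum 594
⇒ x* = 5
y-coordinate, sorted with cumulative weight:
  y=0 (R, w=175) cum 175
  y=8 (P, w=175) cum 350  ← median
  y=9 (S, w=4) cum 354
  y=9 (T, w=40) cum 394
  y=11 (Q, w=200) cum 594
⇒ y* = 8

(5, 8)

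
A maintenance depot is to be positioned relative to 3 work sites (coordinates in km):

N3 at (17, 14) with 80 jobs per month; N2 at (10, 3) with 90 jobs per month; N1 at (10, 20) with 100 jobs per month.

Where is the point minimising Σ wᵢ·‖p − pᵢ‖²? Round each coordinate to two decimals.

(12.07, 12.56)

The minimiser of Σwᵢ‖p−pᵢ‖² is the weighted centroid p* = (Σwᵢpᵢ)/(Σwᵢ).
Σwᵢ = 270.
Σwᵢxᵢ = 80·17 + 90·10 + 100·10 = 3260.
Σwᵢyᵢ = 80·14 + 90·3 + 100·20 = 3390.
x* = 3260/270 = 12.07, y* = 3390/270 = 12.56.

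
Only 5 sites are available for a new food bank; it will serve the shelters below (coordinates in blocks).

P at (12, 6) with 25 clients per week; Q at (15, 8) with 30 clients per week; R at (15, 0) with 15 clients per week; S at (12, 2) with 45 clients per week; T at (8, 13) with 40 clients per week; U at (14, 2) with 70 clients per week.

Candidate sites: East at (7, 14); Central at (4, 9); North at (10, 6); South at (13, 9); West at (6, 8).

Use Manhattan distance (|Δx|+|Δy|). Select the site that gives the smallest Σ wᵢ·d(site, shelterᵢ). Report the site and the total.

Total weighted distance at each candidate:
  East (7, 14): total = 3250
  Central (4, 9): total = 3120
  North (10, 6): total = 1615
  South (13, 9): total = 1635
  West (6, 8): total = 2525
Minimum is at North with total 1615 blocks.

North, total 1615 blocks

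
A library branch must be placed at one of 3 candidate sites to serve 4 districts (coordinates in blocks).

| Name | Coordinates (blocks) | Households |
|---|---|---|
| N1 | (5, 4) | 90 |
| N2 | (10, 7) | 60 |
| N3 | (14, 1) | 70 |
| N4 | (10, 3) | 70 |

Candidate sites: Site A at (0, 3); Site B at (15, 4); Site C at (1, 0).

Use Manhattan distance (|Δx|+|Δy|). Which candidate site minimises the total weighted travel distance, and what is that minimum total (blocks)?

Total weighted distance at each candidate:
  Site A (0, 3): total = 3200
  Site B (15, 4): total = 2080
  Site C (1, 0): total = 3500
Minimum is at Site B with total 2080 blocks.

Site B, total 2080 blocks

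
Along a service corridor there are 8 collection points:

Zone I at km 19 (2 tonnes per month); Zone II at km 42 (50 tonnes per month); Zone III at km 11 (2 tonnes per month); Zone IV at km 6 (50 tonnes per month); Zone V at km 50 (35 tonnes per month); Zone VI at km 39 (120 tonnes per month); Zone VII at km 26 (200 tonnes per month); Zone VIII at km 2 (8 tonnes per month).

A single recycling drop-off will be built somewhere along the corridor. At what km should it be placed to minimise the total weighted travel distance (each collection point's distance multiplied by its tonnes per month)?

x = 26

For a sum of weighted absolute distances on a line, the optimum is the weighted median (not the mean). Total weight W = 467; half-weight = 233.5.
Sort by position and accumulate weight:
  km 2 (Zone VIII, w=8) → cum 8
  km 6 (Zone IV, w=50) → cum 58
  km 11 (Zone III, w=2) → cum 60
  km 19 (Zone I, w=2) → cum 62
  km 26 (Zone VII, w=200) → cum 262  ≥ 233.5 → median here
  km 39 (Zone VI, w=120) → cum 382
  km 42 (Zone II, w=50) → cum 432
  km 50 (Zone V, w=35) → cum 467
Optimal location: km 26.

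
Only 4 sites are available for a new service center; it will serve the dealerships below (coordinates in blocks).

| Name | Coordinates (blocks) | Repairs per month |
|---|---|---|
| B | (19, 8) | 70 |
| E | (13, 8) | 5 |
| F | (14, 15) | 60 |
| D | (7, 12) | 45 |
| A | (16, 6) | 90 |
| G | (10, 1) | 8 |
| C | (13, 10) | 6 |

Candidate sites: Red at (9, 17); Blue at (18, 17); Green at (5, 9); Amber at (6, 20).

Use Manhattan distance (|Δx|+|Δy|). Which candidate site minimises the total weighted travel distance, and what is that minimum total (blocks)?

Total weighted distance at each candidate:
  Red (9, 17): total = 3952
  Blue (18, 17): total = 3284
  Green (5, 9): total = 3638
  Amber (6, 20): total = 5476
Minimum is at Blue with total 3284 blocks.

Blue, total 3284 blocks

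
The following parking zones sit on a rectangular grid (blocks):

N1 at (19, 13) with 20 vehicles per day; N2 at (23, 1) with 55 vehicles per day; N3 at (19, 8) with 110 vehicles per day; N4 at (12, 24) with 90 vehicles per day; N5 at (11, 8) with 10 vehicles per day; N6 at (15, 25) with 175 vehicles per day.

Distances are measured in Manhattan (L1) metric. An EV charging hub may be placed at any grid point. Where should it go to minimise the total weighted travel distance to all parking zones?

(15, 24)

Manhattan distance separates: Σwᵢ(|x−xᵢ|+|y−yᵢ|) = Σwᵢ|x−xᵢ| + Σwᵢ|y−yᵢ|, so x and y are optimised independently as 1-D weighted medians.
Total weight W = 460; half = 230.
x-coordinate, sorted with cumulative weight:
  x=11 (N5, w=10) cum 10
  x=12 (N4, w=90) cum 100
  x=15 (N6, w=175) cum 275  ← median
  x=19 (N1, w=20) cum 295
  x=19 (N3, w=110) cum 405
  x=23 (N2, w=55) cum 460
⇒ x* = 15
y-coordinate, sorted with cumulative weight:
  y=1 (N2, w=55) cum 55
  y=8 (N3, w=110) cum 165
  y=8 (N5, w=10) cum 175
  y=13 (N1, w=20) cum 195
  y=24 (N4, w=90) cum 285  ← median
  y=25 (N6, w=175) cum 460
⇒ y* = 24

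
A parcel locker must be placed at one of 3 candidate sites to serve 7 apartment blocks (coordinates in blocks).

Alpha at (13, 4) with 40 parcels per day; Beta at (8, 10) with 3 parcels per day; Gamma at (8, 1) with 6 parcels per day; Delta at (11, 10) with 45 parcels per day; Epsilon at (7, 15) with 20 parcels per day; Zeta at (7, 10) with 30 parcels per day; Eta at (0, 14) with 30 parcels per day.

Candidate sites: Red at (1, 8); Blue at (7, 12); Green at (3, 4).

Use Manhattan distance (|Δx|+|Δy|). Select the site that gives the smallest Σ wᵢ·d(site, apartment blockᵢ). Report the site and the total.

Blue, total 1301 blocks

Total weighted distance at each candidate:
  Red (1, 8): total = 2001
  Blue (7, 12): total = 1301
  Green (3, 4): total = 2101
Minimum is at Blue with total 1301 blocks.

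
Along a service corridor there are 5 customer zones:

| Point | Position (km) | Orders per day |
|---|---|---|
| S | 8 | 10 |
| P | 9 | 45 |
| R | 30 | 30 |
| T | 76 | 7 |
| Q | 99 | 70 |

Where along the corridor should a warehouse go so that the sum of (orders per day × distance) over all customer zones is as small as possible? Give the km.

x = 30

For a sum of weighted absolute distances on a line, the optimum is the weighted median (not the mean). Total weight W = 162; half-weight = 81.
Sort by position and accumulate weight:
  km 8 (S, w=10) → cum 10
  km 9 (P, w=45) → cum 55
  km 30 (R, w=30) → cum 85  ≥ 81 → median here
  km 76 (T, w=7) → cum 92
  km 99 (Q, w=70) → cum 162
Optimal location: km 30.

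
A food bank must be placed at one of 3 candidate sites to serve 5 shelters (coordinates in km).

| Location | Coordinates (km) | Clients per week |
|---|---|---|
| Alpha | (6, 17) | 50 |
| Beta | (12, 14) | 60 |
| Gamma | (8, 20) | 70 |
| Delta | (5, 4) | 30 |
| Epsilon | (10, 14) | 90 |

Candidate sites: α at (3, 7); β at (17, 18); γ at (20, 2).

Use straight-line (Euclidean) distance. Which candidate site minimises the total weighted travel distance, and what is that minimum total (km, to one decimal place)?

β, total 2860.6 km

Total weighted distance at each candidate:
  α (3, 7): total = 3180.2
  β (17, 18): total = 2860.6
  γ (20, 2): total = 5265.4
Minimum is at β with total 2860.6 km.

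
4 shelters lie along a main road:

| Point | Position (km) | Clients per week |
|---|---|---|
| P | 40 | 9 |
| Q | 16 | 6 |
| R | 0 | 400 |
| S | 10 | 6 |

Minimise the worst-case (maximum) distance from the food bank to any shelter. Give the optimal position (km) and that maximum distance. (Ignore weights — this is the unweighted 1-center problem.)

location 20, max distance 20

The 1-center on a line is the midpoint of the two extreme points: leftmost at 0, rightmost at 40.
Optimal location = (0 + 40)/2 = 20; maximum distance = (40 − 0)/2 = 20.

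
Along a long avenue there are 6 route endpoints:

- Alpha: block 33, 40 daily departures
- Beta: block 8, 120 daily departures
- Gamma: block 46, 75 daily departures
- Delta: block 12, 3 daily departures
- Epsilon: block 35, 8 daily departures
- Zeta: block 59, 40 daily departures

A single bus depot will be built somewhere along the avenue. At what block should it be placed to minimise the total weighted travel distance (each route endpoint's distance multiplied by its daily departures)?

x = 33

For a sum of weighted absolute distances on a line, the optimum is the weighted median (not the mean). Total weight W = 286; half-weight = 143.
Sort by position and accumulate weight:
  block 8 (Beta, w=120) → cum 120
  block 12 (Delta, w=3) → cum 123
  block 33 (Alpha, w=40) → cum 163  ≥ 143 → median here
  block 35 (Epsilon, w=8) → cum 171
  block 46 (Gamma, w=75) → cum 246
  block 59 (Zeta, w=40) → cum 286
Optimal location: block 33.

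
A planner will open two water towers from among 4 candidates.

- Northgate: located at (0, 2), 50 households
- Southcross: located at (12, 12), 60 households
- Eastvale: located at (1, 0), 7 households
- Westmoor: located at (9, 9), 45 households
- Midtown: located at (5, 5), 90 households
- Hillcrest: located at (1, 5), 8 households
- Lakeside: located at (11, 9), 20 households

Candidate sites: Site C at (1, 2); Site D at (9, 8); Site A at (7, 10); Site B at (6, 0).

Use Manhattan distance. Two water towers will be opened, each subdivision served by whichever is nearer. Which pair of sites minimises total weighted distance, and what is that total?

{Site C, Site D}, total 1243

Evaluate every pair (each demand assigned to the nearer of the two):
  {Site C, Site D}: total = 1243
  {Site C, Site A}: total = 1373
  {Site D, Site B}: total = 1580
  {Site A, Site B}: total = 1710
  {Site D, Site A}: total = 2105
  {Site C, Site B}: total = 2528
Best pair: {Site C, Site D} with total 1243.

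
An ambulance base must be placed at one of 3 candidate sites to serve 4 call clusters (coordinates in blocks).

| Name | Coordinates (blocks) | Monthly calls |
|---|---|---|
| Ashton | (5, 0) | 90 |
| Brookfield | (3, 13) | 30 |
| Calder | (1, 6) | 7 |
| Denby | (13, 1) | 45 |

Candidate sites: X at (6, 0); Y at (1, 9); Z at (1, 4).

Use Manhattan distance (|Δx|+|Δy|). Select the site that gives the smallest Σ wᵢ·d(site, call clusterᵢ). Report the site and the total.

X, total 1007 blocks

Total weighted distance at each candidate:
  X (6, 0): total = 1007
  Y (1, 9): total = 2271
  Z (1, 4): total = 1739
Minimum is at X with total 1007 blocks.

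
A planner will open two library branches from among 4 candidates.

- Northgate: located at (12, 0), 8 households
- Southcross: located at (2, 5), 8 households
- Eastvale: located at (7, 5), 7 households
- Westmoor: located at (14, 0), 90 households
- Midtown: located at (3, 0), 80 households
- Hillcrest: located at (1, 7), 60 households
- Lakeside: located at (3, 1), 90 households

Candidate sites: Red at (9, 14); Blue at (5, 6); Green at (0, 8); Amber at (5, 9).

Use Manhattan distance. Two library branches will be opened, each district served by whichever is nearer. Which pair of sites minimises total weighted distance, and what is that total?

Evaluate every pair (each demand assigned to the nearer of the two):
  {Blue, Green}: total = 2897
  {Red, Blue}: total = 3077
  {Blue, Amber}: total = 3077
  {Green, Amber}: total = 3730
  {Red, Green}: total = 3856
  {Red, Amber}: total = 3986
Best pair: {Blue, Green} with total 2897.

{Blue, Green}, total 2897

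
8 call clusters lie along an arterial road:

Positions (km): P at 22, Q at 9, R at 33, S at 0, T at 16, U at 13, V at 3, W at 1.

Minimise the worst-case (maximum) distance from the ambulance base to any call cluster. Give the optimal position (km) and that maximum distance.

location 16.5, max distance 16.5

The 1-center on a line is the midpoint of the two extreme points: leftmost at 0, rightmost at 33.
Optimal location = (0 + 33)/2 = 16.5; maximum distance = (33 − 0)/2 = 16.5.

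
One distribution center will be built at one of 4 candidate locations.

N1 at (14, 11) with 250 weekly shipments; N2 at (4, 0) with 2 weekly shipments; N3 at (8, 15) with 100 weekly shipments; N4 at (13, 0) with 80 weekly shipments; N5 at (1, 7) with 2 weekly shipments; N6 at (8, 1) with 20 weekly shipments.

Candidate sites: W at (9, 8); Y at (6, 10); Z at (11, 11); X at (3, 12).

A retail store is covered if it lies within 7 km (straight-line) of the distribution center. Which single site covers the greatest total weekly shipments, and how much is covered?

Coverage radius r = 7 km; a point is covered iff (Δx)²+(Δy)² ≤ 7² = 49.
  W (9, 8): covers {N1} → 250
  Y (6, 10): covers {N3, N5} → 102
  Z (11, 11): covers {N1, N3} → 350
  X (3, 12): covers {N3, N5} → 102
Maximum coverage at Z: 350 weekly shipments.

Z, covering 350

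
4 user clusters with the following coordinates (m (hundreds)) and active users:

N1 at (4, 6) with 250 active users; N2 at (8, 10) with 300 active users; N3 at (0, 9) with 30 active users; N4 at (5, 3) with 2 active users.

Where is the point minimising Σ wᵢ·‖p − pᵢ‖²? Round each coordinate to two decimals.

(5.86, 8.21)

The minimiser of Σwᵢ‖p−pᵢ‖² is the weighted centroid p* = (Σwᵢpᵢ)/(Σwᵢ).
Σwᵢ = 582.
Σwᵢxᵢ = 250·4 + 300·8 + 30·0 + 2·5 = 3410.
Σwᵢyᵢ = 250·6 + 300·10 + 30·9 + 2·3 = 4776.
x* = 3410/582 = 5.86, y* = 4776/582 = 8.21.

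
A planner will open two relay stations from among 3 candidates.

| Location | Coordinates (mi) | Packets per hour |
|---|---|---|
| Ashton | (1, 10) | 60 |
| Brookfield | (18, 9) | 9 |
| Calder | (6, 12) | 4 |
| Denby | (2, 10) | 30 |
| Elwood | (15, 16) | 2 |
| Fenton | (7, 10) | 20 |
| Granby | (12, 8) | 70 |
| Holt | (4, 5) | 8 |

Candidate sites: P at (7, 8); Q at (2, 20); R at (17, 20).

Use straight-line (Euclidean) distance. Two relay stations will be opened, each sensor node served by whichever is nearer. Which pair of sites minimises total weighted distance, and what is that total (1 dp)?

Evaluate every pair (each demand assigned to the nearer of the two):
  {P, R}: total = 1089.8
  {P, Q}: total = 1103.5
  {Q, R}: total = 2301.8
Best pair: {P, R} with total 1089.8.

{P, R}, total 1089.8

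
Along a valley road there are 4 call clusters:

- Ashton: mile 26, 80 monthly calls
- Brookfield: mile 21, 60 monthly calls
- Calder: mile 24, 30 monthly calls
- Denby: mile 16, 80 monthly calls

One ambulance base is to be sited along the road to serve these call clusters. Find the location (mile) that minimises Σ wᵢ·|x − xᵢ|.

For a sum of weighted absolute distances on a line, the optimum is the weighted median (not the mean). Total weight W = 250; half-weight = 125.
Sort by position and accumulate weight:
  mile 16 (Denby, w=80) → cum 80
  mile 21 (Brookfield, w=60) → cum 140  ≥ 125 → median here
  mile 24 (Calder, w=30) → cum 170
  mile 26 (Ashton, w=80) → cum 250
Optimal location: mile 21.

x = 21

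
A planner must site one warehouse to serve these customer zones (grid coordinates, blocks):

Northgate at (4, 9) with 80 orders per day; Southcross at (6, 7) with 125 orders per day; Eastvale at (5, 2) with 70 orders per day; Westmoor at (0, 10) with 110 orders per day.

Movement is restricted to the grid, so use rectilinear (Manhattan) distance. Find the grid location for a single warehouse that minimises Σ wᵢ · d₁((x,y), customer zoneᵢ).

(5, 7)

Manhattan distance separates: Σwᵢ(|x−xᵢ|+|y−yᵢ|) = Σwᵢ|x−xᵢ| + Σwᵢ|y−yᵢ|, so x and y are optimised independently as 1-D weighted medians.
Total weight W = 385; half = 192.5.
x-coordinate, sorted with cumulative weight:
  x=0 (Westmoor, w=110) cum 110
  x=4 (Northgate, w=80) cum 190
  x=5 (Eastvale, w=70) cum 260  ← median
  x=6 (Southcross, w=125) cum 385
⇒ x* = 5
y-coordinate, sorted with cumulative weight:
  y=2 (Eastvale, w=70) cum 70
  y=7 (Southcross, w=125) cum 195  ← median
  y=9 (Northgate, w=80) cum 275
  y=10 (Westmoor, w=110) cum 385
⇒ y* = 7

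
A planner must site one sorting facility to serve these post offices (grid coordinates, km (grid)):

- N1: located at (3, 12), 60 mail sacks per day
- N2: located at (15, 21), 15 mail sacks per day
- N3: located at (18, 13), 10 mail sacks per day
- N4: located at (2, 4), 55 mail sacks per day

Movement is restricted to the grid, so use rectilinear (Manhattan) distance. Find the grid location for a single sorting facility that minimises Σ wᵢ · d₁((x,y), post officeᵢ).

(3, 12)

Manhattan distance separates: Σwᵢ(|x−xᵢ|+|y−yᵢ|) = Σwᵢ|x−xᵢ| + Σwᵢ|y−yᵢ|, so x and y are optimised independently as 1-D weighted medians.
Total weight W = 140; half = 70.
x-coordinate, sorted with cumulative weight:
  x=2 (N4, w=55) cum 55
  x=3 (N1, w=60) cum 115  ← median
  x=15 (N2, w=15) cum 130
  x=18 (N3, w=10) cum 140
⇒ x* = 3
y-coordinate, sorted with cumulative weight:
  y=4 (N4, w=55) cum 55
  y=12 (N1, w=60) cum 115  ← median
  y=13 (N3, w=10) cum 125
  y=21 (N2, w=15) cum 140
⇒ y* = 12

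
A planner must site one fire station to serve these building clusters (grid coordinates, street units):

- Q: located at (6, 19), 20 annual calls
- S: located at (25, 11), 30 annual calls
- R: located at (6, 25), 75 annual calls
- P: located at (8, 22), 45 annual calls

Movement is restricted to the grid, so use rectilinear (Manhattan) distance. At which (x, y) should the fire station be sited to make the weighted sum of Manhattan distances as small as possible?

(6, 22)

Manhattan distance separates: Σwᵢ(|x−xᵢ|+|y−yᵢ|) = Σwᵢ|x−xᵢ| + Σwᵢ|y−yᵢ|, so x and y are optimised independently as 1-D weighted medians.
Total weight W = 170; half = 85.
x-coordinate, sorted with cumulative weight:
  x=6 (Q, w=20) cum 20
  x=6 (R, w=75) cum 95  ← median
  x=8 (P, w=45) cum 140
  x=25 (S, w=30) cum 170
⇒ x* = 6
y-coordinate, sorted with cumulative weight:
  y=11 (S, w=30) cum 30
  y=19 (Q, w=20) cum 50
  y=22 (P, w=45) cum 95  ← median
  y=25 (R, w=75) cum 170
⇒ y* = 22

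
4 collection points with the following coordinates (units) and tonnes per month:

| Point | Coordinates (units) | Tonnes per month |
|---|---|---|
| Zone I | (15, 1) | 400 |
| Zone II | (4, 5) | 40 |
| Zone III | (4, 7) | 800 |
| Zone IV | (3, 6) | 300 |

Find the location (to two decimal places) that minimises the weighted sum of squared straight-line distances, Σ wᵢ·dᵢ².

(6.66, 5.19)

The minimiser of Σwᵢ‖p−pᵢ‖² is the weighted centroid p* = (Σwᵢpᵢ)/(Σwᵢ).
Σwᵢ = 1540.
Σwᵢxᵢ = 400·15 + 40·4 + 800·4 + 300·3 = 10260.
Σwᵢyᵢ = 400·1 + 40·5 + 800·7 + 300·6 = 8000.
x* = 10260/1540 = 6.66, y* = 8000/1540 = 5.19.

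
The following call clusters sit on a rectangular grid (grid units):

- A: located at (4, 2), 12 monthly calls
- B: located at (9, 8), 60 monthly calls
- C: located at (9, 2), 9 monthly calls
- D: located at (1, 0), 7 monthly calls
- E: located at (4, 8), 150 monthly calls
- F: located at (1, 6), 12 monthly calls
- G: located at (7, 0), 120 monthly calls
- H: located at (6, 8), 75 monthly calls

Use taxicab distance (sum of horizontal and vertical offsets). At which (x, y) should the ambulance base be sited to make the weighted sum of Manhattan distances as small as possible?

(6, 8)

Manhattan distance separates: Σwᵢ(|x−xᵢ|+|y−yᵢ|) = Σwᵢ|x−xᵢ| + Σwᵢ|y−yᵢ|, so x and y are optimised independently as 1-D weighted medians.
Total weight W = 445; half = 222.5.
x-coordinate, sorted with cumulative weight:
  x=1 (D, w=7) cum 7
  x=1 (F, w=12) cum 19
  x=4 (A, w=12) cum 31
  x=4 (E, w=150) cum 181
  x=6 (H, w=75) cum 256  ← median
  x=7 (G, w=120) cum 376
  x=9 (B, w=60) cum 436
  x=9 (C, w=9) cum 445
⇒ x* = 6
y-coordinate, sorted with cumulative weight:
  y=0 (D, w=7) cum 7
  y=0 (G, w=120) cum 127
  y=2 (A, w=12) cum 139
  y=2 (C, w=9) cum 148
  y=6 (F, w=12) cum 160
  y=8 (B, w=60) cum 220
  y=8 (E, w=150) cum 370  ← median
  y=8 (H, w=75) cum 445
⇒ y* = 8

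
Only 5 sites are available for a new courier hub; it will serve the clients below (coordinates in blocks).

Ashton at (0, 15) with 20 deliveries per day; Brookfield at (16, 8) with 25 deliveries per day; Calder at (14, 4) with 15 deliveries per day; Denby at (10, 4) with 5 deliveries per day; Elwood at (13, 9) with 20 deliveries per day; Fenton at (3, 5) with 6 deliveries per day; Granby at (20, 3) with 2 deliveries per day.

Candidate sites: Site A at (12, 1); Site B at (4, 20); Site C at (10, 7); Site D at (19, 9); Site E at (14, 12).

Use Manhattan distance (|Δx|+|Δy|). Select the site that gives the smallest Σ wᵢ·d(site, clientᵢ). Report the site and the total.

Site C, total 837 blocks

Total weighted distance at each candidate:
  Site A (12, 1): total = 1173
  Site B (4, 20): total = 1842
  Site C (10, 7): total = 837
  Site D (19, 9): total = 1074
  Site E (14, 12): total = 888
Minimum is at Site C with total 837 blocks.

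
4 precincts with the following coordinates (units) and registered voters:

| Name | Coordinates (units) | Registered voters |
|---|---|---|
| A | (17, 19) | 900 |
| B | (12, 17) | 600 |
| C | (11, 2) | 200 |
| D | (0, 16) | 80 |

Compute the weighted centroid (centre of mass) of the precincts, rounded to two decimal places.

The minimiser of Σwᵢ‖p−pᵢ‖² is the weighted centroid p* = (Σwᵢpᵢ)/(Σwᵢ).
Σwᵢ = 1780.
Σwᵢxᵢ = 900·17 + 600·12 + 200·11 + 80·0 = 24700.
Σwᵢyᵢ = 900·19 + 600·17 + 200·2 + 80·16 = 28980.
x* = 24700/1780 = 13.88, y* = 28980/1780 = 16.28.

(13.88, 16.28)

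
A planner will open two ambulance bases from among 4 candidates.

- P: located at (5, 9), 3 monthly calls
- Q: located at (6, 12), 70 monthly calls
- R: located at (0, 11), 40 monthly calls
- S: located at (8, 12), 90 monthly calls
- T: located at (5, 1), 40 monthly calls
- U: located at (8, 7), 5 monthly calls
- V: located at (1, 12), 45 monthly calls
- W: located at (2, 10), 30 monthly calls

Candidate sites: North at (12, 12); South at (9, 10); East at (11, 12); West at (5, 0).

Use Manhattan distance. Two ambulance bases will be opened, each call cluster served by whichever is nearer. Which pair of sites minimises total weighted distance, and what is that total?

{South, West}, total 1755

Evaluate every pair (each demand assigned to the nearer of the two):
  {South, West}: total = 1755
  {East, West}: total = 1987
  {North, South}: total = 2235
  {South, East}: total = 2235
  {North, West}: total = 2267
  {North, East}: total = 2627
Best pair: {South, West} with total 1755.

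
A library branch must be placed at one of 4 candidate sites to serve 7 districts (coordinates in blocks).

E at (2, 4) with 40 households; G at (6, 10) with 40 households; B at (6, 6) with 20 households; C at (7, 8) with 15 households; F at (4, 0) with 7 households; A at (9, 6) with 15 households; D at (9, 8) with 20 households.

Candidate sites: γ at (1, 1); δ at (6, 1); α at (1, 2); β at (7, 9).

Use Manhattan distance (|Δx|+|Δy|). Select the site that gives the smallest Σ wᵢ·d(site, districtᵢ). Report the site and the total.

Total weighted distance at each candidate:
  γ (1, 1): total = 1638
  δ (6, 1): total = 1201
  α (1, 2): total = 1495
  β (7, 9): total = 794
Minimum is at β with total 794 blocks.

β, total 794 blocks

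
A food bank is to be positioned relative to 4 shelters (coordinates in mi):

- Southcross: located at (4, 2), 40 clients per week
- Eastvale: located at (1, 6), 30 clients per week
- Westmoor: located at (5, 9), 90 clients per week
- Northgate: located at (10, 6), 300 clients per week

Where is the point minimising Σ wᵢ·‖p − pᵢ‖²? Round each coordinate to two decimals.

(7.91, 6.24)

The minimiser of Σwᵢ‖p−pᵢ‖² is the weighted centroid p* = (Σwᵢpᵢ)/(Σwᵢ).
Σwᵢ = 460.
Σwᵢxᵢ = 40·4 + 30·1 + 90·5 + 300·10 = 3640.
Σwᵢyᵢ = 40·2 + 30·6 + 90·9 + 300·6 = 2870.
x* = 3640/460 = 7.91, y* = 2870/460 = 6.24.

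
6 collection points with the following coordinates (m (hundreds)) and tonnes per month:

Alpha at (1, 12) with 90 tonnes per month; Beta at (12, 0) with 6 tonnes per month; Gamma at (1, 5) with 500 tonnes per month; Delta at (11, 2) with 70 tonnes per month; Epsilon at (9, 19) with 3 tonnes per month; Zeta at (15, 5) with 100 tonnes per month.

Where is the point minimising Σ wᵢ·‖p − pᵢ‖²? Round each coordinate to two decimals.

The minimiser of Σwᵢ‖p−pᵢ‖² is the weighted centroid p* = (Σwᵢpᵢ)/(Σwᵢ).
Σwᵢ = 769.
Σwᵢxᵢ = 90·1 + 6·12 + 500·1 + 70·11 + 3·9 + 100·15 = 2959.
Σwᵢyᵢ = 90·12 + 6·0 + 500·5 + 70·2 + 3·19 + 100·5 = 4277.
x* = 2959/769 = 3.85, y* = 4277/769 = 5.56.

(3.85, 5.56)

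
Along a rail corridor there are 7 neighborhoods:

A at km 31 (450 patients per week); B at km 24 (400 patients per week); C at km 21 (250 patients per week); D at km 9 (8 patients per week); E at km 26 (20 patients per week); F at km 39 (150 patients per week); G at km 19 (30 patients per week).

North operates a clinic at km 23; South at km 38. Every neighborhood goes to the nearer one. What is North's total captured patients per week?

708

The indifferent point is the midpoint (23+38)/2 = 30.5; neighborhoods left of it (closer to North at 23) go to North, those right go to South.
  D at 9 (w=8) → North
  G at 19 (w=30) → North
  C at 21 (w=250) → North
  B at 24 (w=400) → North
  E at 26 (w=20) → North
  A at 31 (w=450) → South
  F at 39 (w=150) → South
North captures 708; South captures 600.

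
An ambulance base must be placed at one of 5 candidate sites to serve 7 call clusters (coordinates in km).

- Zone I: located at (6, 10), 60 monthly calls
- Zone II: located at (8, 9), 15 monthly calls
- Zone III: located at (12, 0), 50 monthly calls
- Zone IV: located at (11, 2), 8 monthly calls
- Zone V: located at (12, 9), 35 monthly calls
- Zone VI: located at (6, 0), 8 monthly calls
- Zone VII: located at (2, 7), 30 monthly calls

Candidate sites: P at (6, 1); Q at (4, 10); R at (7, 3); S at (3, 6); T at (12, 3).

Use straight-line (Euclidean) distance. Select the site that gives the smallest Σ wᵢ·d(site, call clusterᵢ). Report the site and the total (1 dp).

R, total 1330.8 km

Total weighted distance at each candidate:
  P (6, 1): total = 1583.0
  Q (4, 10): total = 1379.1
  R (7, 3): total = 1330.8
  S (3, 6): total = 1428.0
  T (12, 3): total = 1409.4
Minimum is at R with total 1330.8 km.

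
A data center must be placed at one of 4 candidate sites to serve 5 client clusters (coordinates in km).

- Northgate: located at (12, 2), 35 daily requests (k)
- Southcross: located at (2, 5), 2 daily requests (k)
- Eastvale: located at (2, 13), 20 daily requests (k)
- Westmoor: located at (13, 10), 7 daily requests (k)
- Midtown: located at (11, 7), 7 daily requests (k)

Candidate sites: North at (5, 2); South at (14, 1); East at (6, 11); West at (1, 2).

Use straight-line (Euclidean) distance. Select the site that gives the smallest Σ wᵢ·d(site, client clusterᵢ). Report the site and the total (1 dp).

South, total 553.3 km

Total weighted distance at each candidate:
  North (5, 2): total = 615.4
  South (14, 1): total = 553.3
  East (6, 11): total = 576.8
  West (1, 2): total = 791.4
Minimum is at South with total 553.3 km.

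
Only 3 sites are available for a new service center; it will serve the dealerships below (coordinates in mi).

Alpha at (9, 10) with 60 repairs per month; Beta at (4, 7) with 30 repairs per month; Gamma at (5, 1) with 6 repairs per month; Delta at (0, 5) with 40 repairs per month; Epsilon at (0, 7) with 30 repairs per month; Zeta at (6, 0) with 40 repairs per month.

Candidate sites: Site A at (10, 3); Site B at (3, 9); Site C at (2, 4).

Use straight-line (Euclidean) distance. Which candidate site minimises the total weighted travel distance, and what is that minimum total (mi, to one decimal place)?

Site C, total 1110.7 mi

Total weighted distance at each candidate:
  Site A (10, 3): total = 1603.9
  Site B (3, 9): total = 1169.2
  Site C (2, 4): total = 1110.7
Minimum is at Site C with total 1110.7 mi.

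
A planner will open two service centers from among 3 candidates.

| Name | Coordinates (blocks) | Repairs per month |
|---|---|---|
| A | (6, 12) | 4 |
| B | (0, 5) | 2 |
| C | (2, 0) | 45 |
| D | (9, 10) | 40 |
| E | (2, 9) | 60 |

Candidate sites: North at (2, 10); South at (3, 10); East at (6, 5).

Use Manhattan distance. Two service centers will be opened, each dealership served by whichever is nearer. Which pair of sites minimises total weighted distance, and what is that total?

Evaluate every pair (each demand assigned to the nearer of the two):
  {North, East}: total = 781
  {North, South}: total = 784
  {South, East}: total = 797
Best pair: {North, East} with total 781.

{North, East}, total 781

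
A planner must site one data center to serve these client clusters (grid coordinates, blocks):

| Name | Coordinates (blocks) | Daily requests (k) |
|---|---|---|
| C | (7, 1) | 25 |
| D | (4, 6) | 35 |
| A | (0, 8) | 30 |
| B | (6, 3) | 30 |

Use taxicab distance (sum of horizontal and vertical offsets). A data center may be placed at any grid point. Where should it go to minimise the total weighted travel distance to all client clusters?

(4, 6)

Manhattan distance separates: Σwᵢ(|x−xᵢ|+|y−yᵢ|) = Σwᵢ|x−xᵢ| + Σwᵢ|y−yᵢ|, so x and y are optimised independently as 1-D weighted medians.
Total weight W = 120; half = 60.
x-coordinate, sorted with cumulative weight:
  x=0 (A, w=30) cum 30
  x=4 (D, w=35) cum 65  ← median
  x=6 (B, w=30) cum 95
  x=7 (C, w=25) cum 120
⇒ x* = 4
y-coordinate, sorted with cumulative weight:
  y=1 (C, w=25) cum 25
  y=3 (B, w=30) cum 55
  y=6 (D, w=35) cum 90  ← median
  y=8 (A, w=30) cum 120
⇒ y* = 6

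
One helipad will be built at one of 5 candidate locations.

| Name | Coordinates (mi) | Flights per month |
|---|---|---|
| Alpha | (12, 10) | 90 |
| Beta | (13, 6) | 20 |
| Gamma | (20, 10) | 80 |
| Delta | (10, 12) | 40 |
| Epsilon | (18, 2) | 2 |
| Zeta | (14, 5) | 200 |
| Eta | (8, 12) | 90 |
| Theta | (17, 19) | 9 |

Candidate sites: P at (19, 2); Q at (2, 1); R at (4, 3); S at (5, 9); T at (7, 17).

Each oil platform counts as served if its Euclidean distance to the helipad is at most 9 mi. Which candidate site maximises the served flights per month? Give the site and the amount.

Coverage radius r = 9 mi; a point is covered iff (Δx)²+(Δy)² ≤ 9² = 81.
  P (19, 2): covers {Beta, Gamma, Epsilon, Zeta} → 302
  Q (2, 1): covers {none} → 0
  R (4, 3): covers {none} → 0
  S (5, 9): covers {Alpha, Beta, Delta, Eta} → 240
  T (7, 17): covers {Alpha, Delta, Eta} → 220
Maximum coverage at P: 302 flights per month.

P, covering 302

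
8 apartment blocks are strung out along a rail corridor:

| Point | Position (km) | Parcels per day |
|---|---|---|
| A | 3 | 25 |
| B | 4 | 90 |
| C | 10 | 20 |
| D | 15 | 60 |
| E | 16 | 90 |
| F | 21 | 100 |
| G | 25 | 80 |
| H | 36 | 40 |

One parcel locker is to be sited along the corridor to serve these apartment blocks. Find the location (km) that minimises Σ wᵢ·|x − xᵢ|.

x = 16

For a sum of weighted absolute distances on a line, the optimum is the weighted median (not the mean). Total weight W = 505; half-weight = 252.5.
Sort by position and accumulate weight:
  km 3 (A, w=25) → cum 25
  km 4 (B, w=90) → cum 115
  km 10 (C, w=20) → cum 135
  km 15 (D, w=60) → cum 195
  km 16 (E, w=90) → cum 285  ≥ 252.5 → median here
  km 21 (F, w=100) → cum 385
  km 25 (G, w=80) → cum 465
  km 36 (H, w=40) → cum 505
Optimal location: km 16.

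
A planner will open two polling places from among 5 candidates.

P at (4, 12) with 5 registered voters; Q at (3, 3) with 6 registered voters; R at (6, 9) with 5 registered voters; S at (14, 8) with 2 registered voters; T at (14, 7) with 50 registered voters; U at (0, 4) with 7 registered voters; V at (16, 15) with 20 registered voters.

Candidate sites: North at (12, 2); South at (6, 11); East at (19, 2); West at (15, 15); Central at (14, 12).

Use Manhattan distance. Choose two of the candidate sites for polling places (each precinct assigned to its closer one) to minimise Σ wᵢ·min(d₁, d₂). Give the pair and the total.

Evaluate every pair (each demand assigned to the nearer of the two):
  {South, Central}: total = 540
  {North, Central}: total = 621
  {West, Central}: total = 657
  {South, West}: total = 668
  {North, West}: total = 679
  {East, Central}: total = 712
  {North, South}: total = 822
  {East, West}: total = 880
  {South, East}: total = 984
  {North, East}: total = 999
Best pair: {South, Central} with total 540.

{South, Central}, total 540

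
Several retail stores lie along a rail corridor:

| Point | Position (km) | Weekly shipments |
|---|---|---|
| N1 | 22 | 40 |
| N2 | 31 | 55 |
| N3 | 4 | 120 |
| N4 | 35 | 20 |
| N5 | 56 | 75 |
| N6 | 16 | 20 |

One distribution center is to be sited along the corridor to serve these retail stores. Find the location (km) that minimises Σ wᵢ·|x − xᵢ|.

For a sum of weighted absolute distances on a line, the optimum is the weighted median (not the mean). Total weight W = 330; half-weight = 165.
Sort by position and accumulate weight:
  km 4 (N3, w=120) → cum 120
  km 16 (N6, w=20) → cum 140
  km 22 (N1, w=40) → cum 180  ≥ 165 → median here
  km 31 (N2, w=55) → cum 235
  km 35 (N4, w=20) → cum 255
  km 56 (N5, w=75) → cum 330
Optimal location: km 22.

x = 22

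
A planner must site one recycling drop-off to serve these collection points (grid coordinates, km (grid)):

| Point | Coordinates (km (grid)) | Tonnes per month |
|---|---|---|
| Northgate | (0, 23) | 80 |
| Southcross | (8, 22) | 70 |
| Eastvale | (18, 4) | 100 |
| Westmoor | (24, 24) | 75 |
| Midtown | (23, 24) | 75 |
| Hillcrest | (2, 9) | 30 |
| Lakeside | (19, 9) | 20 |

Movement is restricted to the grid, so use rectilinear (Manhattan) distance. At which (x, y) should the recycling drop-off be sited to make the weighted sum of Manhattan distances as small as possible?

Manhattan distance separates: Σwᵢ(|x−xᵢ|+|y−yᵢ|) = Σwᵢ|x−xᵢ| + Σwᵢ|y−yᵢ|, so x and y are optimised independently as 1-D weighted medians.
Total weight W = 450; half = 225.
x-coordinate, sorted with cumulative weight:
  x=0 (Northgate, w=80) cum 80
  x=2 (Hillcrest, w=30) cum 110
  x=8 (Southcross, w=70) cum 180
  x=18 (Eastvale, w=100) cum 280  ← median
  x=19 (Lakeside, w=20) cum 300
  x=23 (Midtown, w=75) cum 375
  x=24 (Westmoor, w=75) cum 450
⇒ x* = 18
y-coordinate, sorted with cumulative weight:
  y=4 (Eastvale, w=100) cum 100
  y=9 (Hillcrest, w=30) cum 130
  y=9 (Lakeside, w=20) cum 150
  y=22 (Southcross, w=70) cum 220
  y=23 (Northgate, w=80) cum 300  ← median
  y=24 (Westmoor, w=75) cum 375
  y=24 (Midtown, w=75) cum 450
⇒ y* = 23

(18, 23)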